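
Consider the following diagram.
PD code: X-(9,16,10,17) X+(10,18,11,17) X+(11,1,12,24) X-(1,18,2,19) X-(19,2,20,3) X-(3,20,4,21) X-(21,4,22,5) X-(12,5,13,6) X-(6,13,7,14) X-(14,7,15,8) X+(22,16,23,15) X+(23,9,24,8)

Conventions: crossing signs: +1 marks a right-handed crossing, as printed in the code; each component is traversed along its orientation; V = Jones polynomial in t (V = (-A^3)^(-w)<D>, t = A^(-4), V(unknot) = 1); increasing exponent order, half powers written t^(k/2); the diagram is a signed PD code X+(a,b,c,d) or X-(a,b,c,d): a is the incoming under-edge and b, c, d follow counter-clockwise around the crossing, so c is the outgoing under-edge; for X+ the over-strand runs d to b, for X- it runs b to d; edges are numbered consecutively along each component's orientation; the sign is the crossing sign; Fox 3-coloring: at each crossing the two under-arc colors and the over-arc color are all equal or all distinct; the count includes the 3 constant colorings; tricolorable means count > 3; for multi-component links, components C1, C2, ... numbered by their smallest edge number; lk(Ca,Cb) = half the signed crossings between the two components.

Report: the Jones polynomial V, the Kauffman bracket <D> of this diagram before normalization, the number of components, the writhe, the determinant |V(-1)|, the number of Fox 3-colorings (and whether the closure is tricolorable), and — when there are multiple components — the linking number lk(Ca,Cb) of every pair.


Jones polynomial: V(t) = t^-8 - 2t^-7 + 3t^-6 - 4t^-5 + 3t^-4 - 3t^-3 + 3t^-2 - t^-1 + 1
<D> = A^-12 - A^-8 + 3A^-4 - 3 + 3A^4 - 4A^8 + 3A^12 - 2A^16 + A^20; writhe -4
components 1, writhe -4 (12 crossings)
3-colorings: 9 of 3^12, det 21 — tricolorable
note: w = -4 shifts under R1 moves; the (-A^3)^(4) factor cancels that in V


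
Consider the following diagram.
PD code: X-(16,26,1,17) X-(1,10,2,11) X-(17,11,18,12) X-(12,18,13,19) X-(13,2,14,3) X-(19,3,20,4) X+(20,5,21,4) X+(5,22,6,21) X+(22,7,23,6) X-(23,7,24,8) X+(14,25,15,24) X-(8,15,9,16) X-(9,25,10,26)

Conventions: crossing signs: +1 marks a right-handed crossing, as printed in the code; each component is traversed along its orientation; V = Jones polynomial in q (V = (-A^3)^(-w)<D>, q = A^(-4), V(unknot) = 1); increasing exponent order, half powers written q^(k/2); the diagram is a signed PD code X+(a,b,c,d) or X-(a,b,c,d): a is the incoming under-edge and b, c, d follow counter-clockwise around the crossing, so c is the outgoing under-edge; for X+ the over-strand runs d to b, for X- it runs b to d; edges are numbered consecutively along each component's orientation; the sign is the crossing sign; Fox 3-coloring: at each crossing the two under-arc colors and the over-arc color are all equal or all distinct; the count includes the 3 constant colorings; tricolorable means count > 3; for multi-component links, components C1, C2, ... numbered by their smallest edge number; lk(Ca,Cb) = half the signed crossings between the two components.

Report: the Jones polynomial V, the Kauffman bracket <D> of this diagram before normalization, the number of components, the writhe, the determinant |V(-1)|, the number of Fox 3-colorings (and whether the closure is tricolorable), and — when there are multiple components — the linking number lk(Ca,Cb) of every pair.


V = q^(-13/2) - q^(-11/2) + q^(-9/2) - 2q^(-7/2) - q^(-3/2)
<D> = A^-9 + 2A^-1 - A^3 + A^7 - A^11 (w = -5)
2 components over 13 crossings, w = -5
lk(C1,C2): -1
9 Fox colorings among 3^13, |V(-1)| = 6: tricolorable
why: summing lk over 1 pair gives -1


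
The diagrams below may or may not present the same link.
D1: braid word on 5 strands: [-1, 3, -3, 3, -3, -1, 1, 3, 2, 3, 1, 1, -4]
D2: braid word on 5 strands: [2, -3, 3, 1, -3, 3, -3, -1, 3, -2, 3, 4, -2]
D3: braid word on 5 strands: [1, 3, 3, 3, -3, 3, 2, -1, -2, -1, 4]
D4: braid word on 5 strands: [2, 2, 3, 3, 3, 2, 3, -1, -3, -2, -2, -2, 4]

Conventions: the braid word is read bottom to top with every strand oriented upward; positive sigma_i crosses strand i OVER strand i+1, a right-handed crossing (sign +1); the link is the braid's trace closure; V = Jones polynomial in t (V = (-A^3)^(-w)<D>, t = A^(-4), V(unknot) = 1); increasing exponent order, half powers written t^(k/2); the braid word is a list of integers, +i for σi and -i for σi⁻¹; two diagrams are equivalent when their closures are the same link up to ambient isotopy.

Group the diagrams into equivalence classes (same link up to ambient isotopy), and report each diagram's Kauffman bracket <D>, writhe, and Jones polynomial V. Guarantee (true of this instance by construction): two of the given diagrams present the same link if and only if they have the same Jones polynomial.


equivalence classes: {D1} | {D2} | {D3, D4}
D1 (bracket A^-1 + A^7; 13 crossings at w = +3): V = -t^(1/2) - t^(5/2)
V(D2) = -t^(-1/2) - t^(1/2)  (w +1, c 13, <D> = A + A^5)
V(D3) = -t^(1/2) - t^(3/2) - t^(5/2) + t^(9/2)  (w +3, c 11, <D> = -A^-9 + A^-1 + A^3 + A^7)
V(D4) = -t^(1/2) - t^(3/2) - t^(5/2) + t^(9/2)  [13 crossings, <D> = -A^-9 + A^-1 + A^3 + A^7, w = +3]
key observation: comparing 4 Jones polynomials yields 3 groups


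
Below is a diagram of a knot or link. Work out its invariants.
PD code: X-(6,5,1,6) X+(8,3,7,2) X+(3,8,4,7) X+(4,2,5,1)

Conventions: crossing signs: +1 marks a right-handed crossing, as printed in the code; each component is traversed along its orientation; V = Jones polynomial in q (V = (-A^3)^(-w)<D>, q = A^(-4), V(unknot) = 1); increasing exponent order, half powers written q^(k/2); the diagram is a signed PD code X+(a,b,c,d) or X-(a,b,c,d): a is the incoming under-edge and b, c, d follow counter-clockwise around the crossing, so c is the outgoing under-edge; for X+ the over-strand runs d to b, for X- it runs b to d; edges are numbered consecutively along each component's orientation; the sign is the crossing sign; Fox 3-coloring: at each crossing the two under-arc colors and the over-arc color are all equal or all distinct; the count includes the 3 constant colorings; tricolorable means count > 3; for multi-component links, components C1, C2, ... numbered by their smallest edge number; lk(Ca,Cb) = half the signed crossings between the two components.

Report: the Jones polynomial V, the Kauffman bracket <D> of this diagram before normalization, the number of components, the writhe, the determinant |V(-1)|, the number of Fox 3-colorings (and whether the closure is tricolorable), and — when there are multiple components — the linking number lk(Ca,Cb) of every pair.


Jones polynomial: V(q) = -q^(1/2) - q^(5/2)
<D> = -A^-4 - A^4; writhe +2
components 2, writhe +2 (4 crossings)
linking number lk(C1,C2) = +1
3-colorings: 3 of 3^4, det 2 — not tricolorable
note: w = +2 (over 4 crossings) is diagram-only; (-A^3)^(-2) removes it from V


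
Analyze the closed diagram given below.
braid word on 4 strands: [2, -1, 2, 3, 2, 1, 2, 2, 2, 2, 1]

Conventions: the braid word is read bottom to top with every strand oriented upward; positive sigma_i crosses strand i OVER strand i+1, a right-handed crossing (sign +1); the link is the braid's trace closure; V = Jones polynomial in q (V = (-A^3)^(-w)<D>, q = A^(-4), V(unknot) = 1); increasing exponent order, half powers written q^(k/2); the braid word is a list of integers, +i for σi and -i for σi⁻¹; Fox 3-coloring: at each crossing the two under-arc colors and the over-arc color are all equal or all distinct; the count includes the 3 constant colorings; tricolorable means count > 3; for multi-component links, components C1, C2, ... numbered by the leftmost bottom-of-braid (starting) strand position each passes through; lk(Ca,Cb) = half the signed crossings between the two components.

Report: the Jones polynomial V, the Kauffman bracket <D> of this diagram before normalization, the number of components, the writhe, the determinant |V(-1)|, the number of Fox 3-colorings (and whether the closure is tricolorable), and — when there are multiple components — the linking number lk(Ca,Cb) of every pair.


V(q) = q^3 + q^5 - q^8
bracket: A^-5 - A^7 - A^15, w = +9
1 component, writhe +9, over 11 crossings
det 3, colorings 9 of 3^11 — tricolorable
observation: the span of V is 5, forcing >= 5 crossings in any diagram


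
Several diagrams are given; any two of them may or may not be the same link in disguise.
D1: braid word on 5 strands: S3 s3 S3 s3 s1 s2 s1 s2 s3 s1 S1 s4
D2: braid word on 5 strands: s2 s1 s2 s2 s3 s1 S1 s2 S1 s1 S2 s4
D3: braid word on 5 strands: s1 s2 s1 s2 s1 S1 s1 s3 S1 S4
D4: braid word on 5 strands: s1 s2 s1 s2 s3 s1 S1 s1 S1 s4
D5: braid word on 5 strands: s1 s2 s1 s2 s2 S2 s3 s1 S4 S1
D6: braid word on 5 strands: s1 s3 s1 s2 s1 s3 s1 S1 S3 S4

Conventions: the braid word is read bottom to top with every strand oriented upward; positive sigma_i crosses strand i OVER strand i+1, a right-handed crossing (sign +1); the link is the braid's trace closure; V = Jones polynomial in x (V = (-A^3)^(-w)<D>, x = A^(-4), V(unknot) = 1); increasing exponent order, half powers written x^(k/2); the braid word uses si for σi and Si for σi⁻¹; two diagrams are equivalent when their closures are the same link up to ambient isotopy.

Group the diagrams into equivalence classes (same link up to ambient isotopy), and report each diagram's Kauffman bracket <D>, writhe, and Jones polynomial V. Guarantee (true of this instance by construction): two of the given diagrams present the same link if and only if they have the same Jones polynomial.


grouping into links: {D1, D2, D3, D4, D5, D6}
V(D1) = x + x^3 - x^4  (w +6, c 12, <D> = -A^2 + A^6 + A^14)
V(D2) = x + x^3 - x^4  [12 crossings, <D> = -A^2 + A^6 + A^14, w = +6]
V(D3) = x + x^3 - x^4  [10 crossings, <D> = -A^-4 + 1 + A^8, w = +4]
D4 (bracket -A^2 + A^6 + A^14; 10 crossings at w = +6): V = x + x^3 - x^4
D5 (bracket -A^-4 + 1 + A^8; 10 crossings at w = +4): V = x + x^3 - x^4
V(D6) = x + x^3 - x^4  (w +4, c 10, <D> = -A^-4 + 1 + A^8)
key observation: one V(x) for all 6 diagrams — one class (guaranteed)


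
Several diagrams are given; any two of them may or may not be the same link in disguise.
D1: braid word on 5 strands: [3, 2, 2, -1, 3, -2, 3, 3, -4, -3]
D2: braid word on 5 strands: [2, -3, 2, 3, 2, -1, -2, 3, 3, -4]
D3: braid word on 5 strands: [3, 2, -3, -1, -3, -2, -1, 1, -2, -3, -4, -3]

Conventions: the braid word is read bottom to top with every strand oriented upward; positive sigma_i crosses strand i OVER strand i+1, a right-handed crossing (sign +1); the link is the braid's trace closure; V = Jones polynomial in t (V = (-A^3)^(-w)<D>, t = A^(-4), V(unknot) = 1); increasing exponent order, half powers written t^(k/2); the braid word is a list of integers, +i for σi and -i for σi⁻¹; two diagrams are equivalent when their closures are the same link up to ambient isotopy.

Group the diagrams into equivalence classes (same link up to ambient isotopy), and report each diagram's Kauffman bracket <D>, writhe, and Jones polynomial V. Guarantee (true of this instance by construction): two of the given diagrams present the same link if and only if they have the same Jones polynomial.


equivalence classes: {D1, D2} | {D3}
D1 (bracket -A^-18 + A^-14 - A^-10 + 2A^-6 - A^-2 + A^2; 10 crossings at w = +2): V = t - t^2 + 2t^3 - t^4 + t^5 - t^6
V(D2) = t - t^2 + 2t^3 - t^4 + t^5 - t^6  (w +2, c 10, <D> = -A^-18 + A^-14 - A^-10 + 2A^-6 - A^-2 + A^2)
D3 (bracket A^-14 - A^-10 + 2A^-6 - A^-2 + A^2 - A^6; 12 crossings at w = -6): V = -t^-6 + t^-5 - t^-4 + 2t^-3 - t^-2 + t^-1
key observation: V(t) takes 2 values over 3 diagrams, fixing the grouping


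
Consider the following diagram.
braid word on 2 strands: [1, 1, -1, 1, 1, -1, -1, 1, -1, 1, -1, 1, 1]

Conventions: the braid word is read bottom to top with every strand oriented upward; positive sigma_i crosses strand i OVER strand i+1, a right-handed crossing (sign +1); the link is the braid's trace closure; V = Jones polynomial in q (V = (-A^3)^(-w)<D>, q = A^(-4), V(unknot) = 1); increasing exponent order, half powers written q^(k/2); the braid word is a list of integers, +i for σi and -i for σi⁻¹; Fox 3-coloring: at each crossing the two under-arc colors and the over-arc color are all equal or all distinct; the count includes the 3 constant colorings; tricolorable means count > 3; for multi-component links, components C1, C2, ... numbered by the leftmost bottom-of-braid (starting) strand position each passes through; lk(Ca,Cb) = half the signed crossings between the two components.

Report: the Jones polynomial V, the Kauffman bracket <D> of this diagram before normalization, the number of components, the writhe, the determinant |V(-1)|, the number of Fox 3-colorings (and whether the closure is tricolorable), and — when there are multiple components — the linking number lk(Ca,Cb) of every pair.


V = q + q^3 - q^4
<D> = A^-7 - A^-3 - A^5 (w = +3)
1 component over 13 crossings, w = +3
9 Fox colorings among 3^13, |V(-1)| = 3: tricolorable
why: w = +3 (over 13 crossings) is diagram-only; (-A^3)^(-3) removes it from V


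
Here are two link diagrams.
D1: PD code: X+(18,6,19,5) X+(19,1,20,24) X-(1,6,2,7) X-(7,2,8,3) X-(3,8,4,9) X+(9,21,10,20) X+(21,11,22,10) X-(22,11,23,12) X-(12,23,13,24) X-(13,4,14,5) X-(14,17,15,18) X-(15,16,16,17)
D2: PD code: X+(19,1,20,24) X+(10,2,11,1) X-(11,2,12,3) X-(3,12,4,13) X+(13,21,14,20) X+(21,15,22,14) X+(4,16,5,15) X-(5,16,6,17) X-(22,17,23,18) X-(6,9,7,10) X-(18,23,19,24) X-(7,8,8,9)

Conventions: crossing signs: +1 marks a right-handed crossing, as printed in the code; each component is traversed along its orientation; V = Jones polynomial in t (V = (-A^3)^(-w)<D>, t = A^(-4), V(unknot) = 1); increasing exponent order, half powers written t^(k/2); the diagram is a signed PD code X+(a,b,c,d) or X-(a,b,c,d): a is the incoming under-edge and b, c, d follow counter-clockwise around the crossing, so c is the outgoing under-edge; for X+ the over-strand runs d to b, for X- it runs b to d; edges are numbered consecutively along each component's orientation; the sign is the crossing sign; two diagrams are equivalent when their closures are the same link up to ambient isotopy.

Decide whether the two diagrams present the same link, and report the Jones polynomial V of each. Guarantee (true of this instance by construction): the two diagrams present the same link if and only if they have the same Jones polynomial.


same link: no
V(D1) = -t^-4 + t^-3 + t^-1  [12 crossings, <D> = A^-8 + 1 - A^4, w = -4]
V(D2) = 1  [12 crossings, <D> = A^-6, w = -2]
insight: comparing 2 Jones polynomials yields 2 groups


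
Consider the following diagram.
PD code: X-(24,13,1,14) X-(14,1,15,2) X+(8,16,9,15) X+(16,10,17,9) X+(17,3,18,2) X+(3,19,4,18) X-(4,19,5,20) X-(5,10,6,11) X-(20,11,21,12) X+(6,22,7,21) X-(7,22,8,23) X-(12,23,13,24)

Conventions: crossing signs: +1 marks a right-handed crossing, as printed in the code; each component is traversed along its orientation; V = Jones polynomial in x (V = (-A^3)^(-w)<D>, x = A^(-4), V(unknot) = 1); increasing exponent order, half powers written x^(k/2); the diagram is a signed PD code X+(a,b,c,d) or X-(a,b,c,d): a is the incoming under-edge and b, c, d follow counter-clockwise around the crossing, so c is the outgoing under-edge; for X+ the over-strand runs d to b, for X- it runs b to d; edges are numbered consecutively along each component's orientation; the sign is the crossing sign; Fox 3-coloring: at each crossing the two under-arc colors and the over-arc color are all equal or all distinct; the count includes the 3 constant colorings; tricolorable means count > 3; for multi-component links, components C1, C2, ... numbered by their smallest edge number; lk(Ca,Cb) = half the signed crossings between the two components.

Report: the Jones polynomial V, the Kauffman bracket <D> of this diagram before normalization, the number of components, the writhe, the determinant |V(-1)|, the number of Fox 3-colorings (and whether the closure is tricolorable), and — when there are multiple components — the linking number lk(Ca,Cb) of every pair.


V(x) = x^-5 - 2x^-4 + 2x^-3 - 2x^-2 + 2x^-1 - 1 + x
bracket: A^-10 - A^-6 + 2A^-2 - 2A^2 + 2A^6 - 2A^10 + A^14, w = -2
1 component, writhe -2, over 12 crossings
det 11, colorings 3 of 3^12 — not tricolorable
observation: det 11 = |V(-1)|; not divisible by 3, so not tricolorable


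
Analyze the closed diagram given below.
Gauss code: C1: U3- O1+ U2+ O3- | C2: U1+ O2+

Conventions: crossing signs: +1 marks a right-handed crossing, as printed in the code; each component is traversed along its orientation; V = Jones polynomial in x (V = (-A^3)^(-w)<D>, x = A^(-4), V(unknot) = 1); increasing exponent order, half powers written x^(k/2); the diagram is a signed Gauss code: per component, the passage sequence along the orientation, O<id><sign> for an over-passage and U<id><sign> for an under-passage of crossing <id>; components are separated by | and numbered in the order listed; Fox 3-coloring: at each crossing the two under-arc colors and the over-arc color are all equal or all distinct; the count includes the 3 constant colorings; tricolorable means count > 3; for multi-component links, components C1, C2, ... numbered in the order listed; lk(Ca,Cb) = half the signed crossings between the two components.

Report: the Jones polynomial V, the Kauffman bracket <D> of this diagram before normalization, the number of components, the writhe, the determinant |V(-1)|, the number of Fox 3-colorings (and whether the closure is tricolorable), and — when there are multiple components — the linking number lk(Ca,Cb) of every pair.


Jones polynomial: V(x) = -x^(1/2) - x^(5/2)
<D> = A^-7 + A; writhe +1
components 2, writhe +1 (3 crossings)
linking number lk(C1,C2) = +1
3-colorings: 3 of 3^3, det 2 — not tricolorable
note: det 2 = |V(-1)|; not divisible by 3, so not tricolorable


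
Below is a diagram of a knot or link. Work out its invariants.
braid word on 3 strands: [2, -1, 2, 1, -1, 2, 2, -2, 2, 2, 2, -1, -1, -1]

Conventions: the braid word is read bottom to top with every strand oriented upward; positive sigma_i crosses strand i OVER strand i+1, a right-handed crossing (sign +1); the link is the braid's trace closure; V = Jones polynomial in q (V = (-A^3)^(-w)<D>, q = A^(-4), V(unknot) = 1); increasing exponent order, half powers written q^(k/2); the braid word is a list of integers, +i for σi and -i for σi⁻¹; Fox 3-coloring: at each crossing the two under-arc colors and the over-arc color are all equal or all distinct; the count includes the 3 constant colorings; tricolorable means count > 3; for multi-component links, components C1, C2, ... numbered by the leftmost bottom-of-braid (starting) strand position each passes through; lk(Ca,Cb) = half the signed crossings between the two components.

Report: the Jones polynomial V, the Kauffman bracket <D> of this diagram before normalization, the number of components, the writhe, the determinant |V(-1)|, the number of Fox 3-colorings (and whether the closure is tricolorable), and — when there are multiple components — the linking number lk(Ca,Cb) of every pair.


Jones polynomial: V(q) = q^-3 - 2q^-2 + 3q^-1 - 4 + 6q - 6q^2 + 6q^3 - 5q^4 + 3q^5 - 2q^6 + q^7
<D> = A^-22 - 2A^-18 + 3A^-14 - 5A^-10 + 6A^-6 - 6A^-2 + 6A^2 - 4A^6 + 3A^10 - 2A^14 + A^18; writhe +2
components 1, writhe +2 (14 crossings)
3-colorings: 9 of 3^14, det 39 — tricolorable
note: |V(-1)| = 39: so tricolorable, since 3 divides 39


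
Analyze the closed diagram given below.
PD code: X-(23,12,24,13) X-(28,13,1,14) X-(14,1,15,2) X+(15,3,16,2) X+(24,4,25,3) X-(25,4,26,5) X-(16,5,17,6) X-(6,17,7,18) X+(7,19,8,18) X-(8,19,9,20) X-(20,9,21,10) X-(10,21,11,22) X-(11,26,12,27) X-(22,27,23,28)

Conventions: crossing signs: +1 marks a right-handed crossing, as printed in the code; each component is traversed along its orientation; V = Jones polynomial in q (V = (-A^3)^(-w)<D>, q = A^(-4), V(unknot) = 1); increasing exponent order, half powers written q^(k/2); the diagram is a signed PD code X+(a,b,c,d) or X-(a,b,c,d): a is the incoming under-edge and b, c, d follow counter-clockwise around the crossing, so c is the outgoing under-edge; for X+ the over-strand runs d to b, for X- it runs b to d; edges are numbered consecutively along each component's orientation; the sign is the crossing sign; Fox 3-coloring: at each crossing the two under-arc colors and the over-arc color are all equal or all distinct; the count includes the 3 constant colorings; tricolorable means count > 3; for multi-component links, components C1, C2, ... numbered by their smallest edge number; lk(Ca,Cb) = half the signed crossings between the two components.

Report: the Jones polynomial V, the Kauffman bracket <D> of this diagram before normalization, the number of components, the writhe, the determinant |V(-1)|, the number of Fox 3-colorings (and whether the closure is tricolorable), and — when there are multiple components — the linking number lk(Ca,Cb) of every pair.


V(q) = -q^-10 + q^-9 - q^-8 + q^-7 - q^-6 + q^-5 + q^-3
bracket: A^-12 + A^-4 - 1 + A^4 - A^8 + A^12 - A^16, w = -8
1 component, writhe -8, over 14 crossings
det 7, colorings 3 of 3^14 — not tricolorable
observation: V spans 7 powers of q: at least 7 crossings in any diagram


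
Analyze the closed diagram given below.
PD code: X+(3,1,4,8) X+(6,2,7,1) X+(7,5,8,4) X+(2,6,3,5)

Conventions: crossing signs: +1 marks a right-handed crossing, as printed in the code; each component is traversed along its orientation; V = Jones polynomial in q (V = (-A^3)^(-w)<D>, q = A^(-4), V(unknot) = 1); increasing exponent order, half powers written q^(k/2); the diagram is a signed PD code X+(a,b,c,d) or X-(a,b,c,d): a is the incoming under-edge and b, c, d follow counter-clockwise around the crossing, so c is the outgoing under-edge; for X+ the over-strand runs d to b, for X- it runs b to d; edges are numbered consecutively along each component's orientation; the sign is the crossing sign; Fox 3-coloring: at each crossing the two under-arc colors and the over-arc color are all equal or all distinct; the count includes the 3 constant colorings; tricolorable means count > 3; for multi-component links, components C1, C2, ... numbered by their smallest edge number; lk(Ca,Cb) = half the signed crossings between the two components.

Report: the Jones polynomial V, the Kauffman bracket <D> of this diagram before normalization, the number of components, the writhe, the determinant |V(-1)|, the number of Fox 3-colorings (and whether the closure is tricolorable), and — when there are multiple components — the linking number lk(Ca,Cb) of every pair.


V(q) = q + q^3 - q^4
bracket: -A^-4 + 1 + A^8, w = +4
1 component, writhe +4, over 4 crossings
det 3, colorings 9 of 3^4 — tricolorable
observation: the span of V is 3, forcing >= 3 crossings in any diagram


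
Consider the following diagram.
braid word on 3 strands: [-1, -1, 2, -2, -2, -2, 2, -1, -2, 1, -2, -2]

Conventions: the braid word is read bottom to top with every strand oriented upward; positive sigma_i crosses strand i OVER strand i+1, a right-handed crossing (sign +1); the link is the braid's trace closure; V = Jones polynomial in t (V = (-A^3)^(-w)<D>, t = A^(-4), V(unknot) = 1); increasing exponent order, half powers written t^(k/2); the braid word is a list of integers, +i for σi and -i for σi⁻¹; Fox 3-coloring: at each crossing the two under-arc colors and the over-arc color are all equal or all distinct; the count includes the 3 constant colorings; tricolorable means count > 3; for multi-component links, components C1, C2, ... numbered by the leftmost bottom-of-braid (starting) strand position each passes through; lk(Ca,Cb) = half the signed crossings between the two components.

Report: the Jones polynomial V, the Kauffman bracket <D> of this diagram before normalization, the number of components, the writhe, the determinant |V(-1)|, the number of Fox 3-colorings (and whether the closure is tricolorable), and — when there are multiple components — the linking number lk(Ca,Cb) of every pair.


Jones polynomial: V(t) = t^-8 - 2t^-7 + t^-6 - 2t^-5 + 2t^-4 + t^-2
<D> = A^-10 + 2A^-2 - 2A^2 + A^6 - 2A^10 + A^14; writhe -6
components 1, writhe -6 (12 crossings)
3-colorings: 27 of 3^12, det 9 — tricolorable
note: w = -6 shifts under R1 moves; the (-A^3)^(6) factor cancels that in V


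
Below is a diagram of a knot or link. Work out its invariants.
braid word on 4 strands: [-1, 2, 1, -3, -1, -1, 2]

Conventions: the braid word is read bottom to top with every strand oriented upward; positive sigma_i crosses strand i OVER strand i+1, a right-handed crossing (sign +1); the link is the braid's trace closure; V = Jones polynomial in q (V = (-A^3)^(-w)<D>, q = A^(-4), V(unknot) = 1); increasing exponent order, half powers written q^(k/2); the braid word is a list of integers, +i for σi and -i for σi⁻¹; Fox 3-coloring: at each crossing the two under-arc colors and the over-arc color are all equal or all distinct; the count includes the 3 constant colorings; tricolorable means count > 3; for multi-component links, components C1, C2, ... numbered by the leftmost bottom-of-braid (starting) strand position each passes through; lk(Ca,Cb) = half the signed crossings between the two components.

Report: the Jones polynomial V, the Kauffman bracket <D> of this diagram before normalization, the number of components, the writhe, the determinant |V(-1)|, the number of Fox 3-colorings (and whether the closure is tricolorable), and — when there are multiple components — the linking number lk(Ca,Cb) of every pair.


V = q^-2 - q^-1 + 1 - q + q^2
<D> = -A^-11 + A^-7 - A^-3 + A - A^5 (w = -1)
1 component over 7 crossings, w = -1
3 Fox colorings among 3^7, |V(-1)| = 5: not tricolorable
why: the span of V is 4, forcing >= 4 crossings in any diagram


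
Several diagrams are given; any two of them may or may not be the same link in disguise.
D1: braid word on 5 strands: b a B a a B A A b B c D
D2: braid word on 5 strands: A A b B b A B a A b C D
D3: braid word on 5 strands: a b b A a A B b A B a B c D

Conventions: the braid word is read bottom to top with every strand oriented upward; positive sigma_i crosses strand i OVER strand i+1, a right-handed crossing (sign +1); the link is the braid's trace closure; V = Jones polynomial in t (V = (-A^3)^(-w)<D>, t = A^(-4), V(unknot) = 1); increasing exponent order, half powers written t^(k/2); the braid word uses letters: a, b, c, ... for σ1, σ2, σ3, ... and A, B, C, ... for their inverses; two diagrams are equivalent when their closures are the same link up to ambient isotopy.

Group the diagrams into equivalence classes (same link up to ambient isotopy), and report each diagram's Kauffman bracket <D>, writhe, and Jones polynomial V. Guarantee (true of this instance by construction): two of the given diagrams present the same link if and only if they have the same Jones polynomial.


grouping into links: {D1} | {D2} | {D3}
V(D1) = -t^-3 + t^-2 - t^-1 + 3 - t + t^2 - t^3  (w 0, c 12, <D> = -A^-12 + A^-8 - A^-4 + 3 - A^4 + A^8 - A^12)
D2 (bracket A^-8 + 1 - A^4; 12 crossings at w = -4): V = -t^-4 + t^-3 + t^-1
D3 (bracket -A^-12 + 2A^-8 - 2A^-4 + 3 - 2A^4 + 2A^8 - A^12; 14 crossings at w = 0): V = -t^-3 + 2t^-2 - 2t^-1 + 3 - 2t + 2t^2 - t^3
why: 3 classes among 3 diagrams; unequal V(t) rules out equality


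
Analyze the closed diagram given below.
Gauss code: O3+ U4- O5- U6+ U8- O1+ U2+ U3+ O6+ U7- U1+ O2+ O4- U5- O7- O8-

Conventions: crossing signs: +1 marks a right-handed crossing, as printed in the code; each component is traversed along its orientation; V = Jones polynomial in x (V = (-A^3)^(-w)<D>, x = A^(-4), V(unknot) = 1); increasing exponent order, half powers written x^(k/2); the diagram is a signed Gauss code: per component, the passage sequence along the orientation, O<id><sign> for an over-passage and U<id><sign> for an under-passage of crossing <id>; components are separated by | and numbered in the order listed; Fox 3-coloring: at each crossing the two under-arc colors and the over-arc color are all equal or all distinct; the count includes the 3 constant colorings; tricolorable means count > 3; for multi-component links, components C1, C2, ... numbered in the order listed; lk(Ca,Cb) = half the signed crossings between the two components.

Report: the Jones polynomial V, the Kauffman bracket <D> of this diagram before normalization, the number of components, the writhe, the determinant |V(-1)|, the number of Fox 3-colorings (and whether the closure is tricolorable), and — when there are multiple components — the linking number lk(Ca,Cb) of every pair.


Jones polynomial: V(x) = -x^-3 + x^-2 - x^-1 + 3 - x + x^2 - x^3
<D> = -A^-12 + A^-8 - A^-4 + 3 - A^4 + A^8 - A^12; writhe 0
components 1, writhe 0 (8 crossings)
3-colorings: 27 of 3^8, det 9 — tricolorable
note: the span of V is 6, forcing >= 6 crossings in any diagram


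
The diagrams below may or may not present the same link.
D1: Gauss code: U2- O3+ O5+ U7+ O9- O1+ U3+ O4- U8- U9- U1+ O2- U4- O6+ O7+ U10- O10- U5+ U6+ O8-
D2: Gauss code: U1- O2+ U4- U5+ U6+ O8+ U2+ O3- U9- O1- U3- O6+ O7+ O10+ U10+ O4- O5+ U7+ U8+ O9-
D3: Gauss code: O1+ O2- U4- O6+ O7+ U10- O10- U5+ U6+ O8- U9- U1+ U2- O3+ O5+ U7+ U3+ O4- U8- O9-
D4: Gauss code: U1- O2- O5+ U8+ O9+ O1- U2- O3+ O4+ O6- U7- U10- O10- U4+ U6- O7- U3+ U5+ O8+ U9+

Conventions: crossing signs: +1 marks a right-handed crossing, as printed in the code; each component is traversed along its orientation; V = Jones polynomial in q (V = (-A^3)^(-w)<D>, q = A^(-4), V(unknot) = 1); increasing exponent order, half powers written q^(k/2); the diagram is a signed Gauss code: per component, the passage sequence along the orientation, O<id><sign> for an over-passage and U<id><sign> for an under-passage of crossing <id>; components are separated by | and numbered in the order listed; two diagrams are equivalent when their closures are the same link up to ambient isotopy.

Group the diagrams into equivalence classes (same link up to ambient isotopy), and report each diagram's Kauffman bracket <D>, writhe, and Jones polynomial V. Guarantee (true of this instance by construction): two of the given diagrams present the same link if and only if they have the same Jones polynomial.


grouping into links: {D1, D2, D3} | {D4}
V(D1) = -q^-3 + 2q^-2 - 2q^-1 + 3 - 2q + 2q^2 - q^3  (w 0, c 10, <D> = -A^-12 + 2A^-8 - 2A^-4 + 3 - 2A^4 + 2A^8 - A^12)
D2 (bracket -A^-6 + 2A^-2 - 2A^2 + 3A^6 - 2A^10 + 2A^14 - A^18; 10 crossings at w = +2): V = -q^-3 + 2q^-2 - 2q^-1 + 3 - 2q + 2q^2 - q^3
V(D3) = -q^-3 + 2q^-2 - 2q^-1 + 3 - 2q + 2q^2 - q^3  [10 crossings, <D> = -A^-12 + 2A^-8 - 2A^-4 + 3 - 2A^4 + 2A^8 - A^12, w = 0]
V(D4) = 1  (w 0, c 10, <D> = 1)
why: comparing 4 Jones polynomials yields 2 groups


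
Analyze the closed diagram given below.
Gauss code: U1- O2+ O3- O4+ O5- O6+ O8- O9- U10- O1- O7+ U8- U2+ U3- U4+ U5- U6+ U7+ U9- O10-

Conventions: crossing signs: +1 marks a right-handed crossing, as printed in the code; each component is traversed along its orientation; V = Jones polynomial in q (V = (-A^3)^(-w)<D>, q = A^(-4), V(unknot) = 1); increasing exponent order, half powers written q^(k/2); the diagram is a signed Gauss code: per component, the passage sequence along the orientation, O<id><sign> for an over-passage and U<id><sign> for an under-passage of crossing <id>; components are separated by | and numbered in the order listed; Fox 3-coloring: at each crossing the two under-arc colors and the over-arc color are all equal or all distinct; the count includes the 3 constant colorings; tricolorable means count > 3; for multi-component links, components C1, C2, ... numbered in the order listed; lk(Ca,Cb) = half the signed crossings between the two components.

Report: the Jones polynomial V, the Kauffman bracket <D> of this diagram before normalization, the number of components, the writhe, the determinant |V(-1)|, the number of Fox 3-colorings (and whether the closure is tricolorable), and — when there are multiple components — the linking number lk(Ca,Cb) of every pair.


V(q) = -q^-4 + q^-3 + q^-1
bracket: A^-2 + A^6 - A^10, w = -2
1 component, writhe -2, over 10 crossings
det 3, colorings 9 of 3^10 — tricolorable
observation: V spans 3 powers of q: at least 3 crossings in any diagram


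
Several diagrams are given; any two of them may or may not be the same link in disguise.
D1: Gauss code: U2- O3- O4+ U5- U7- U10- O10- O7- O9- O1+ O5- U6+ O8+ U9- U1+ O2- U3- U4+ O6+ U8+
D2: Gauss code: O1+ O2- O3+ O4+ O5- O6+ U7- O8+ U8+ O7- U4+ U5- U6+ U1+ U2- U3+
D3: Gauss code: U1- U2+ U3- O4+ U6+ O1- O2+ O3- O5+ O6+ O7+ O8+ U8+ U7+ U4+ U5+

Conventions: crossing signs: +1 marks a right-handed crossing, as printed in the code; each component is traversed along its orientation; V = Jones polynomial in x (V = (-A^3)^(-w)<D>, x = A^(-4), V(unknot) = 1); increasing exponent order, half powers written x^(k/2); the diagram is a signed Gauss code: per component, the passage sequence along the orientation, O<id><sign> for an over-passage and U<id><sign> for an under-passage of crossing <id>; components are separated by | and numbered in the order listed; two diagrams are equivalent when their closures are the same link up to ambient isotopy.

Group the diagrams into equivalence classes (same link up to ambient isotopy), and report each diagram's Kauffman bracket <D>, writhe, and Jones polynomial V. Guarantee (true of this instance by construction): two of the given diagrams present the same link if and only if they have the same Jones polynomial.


classes: {D1, D2, D3}
V(D1) = 1  [10 crossings, <D> = A^-6, w = -2]
V(D2) = 1  [8 crossings, <D> = A^6, w = +2]
V(D3) = 1  (w +4, c 8, <D> = A^12)
insight: one V(x) for all 3 diagrams — one class (guaranteed)


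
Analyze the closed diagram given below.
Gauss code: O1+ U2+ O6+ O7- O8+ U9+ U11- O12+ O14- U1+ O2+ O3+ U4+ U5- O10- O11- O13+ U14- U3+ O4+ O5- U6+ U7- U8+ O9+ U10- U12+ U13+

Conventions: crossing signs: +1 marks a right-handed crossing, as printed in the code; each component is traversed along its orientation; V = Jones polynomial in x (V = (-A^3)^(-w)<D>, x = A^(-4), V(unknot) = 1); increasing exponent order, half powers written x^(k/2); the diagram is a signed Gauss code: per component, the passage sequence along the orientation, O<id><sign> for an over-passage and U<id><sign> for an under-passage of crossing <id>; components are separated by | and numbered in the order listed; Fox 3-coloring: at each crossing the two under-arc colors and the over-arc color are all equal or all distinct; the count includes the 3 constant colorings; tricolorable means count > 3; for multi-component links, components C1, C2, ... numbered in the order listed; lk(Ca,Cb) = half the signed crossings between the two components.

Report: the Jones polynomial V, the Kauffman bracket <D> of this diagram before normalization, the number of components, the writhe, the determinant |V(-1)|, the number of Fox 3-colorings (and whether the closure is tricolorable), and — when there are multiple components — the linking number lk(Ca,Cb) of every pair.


V(x) = x - x^2 + 2x^3 - x^4 + x^5 - x^6
bracket: -A^-12 + A^-8 - A^-4 + 2 - A^4 + A^8, w = +4
1 component, writhe +4, over 14 crossings
det 7, colorings 3 of 3^14 — not tricolorable
observation: w = +4 shifts under R1 moves; the (-A^3)^(-4) factor cancels that in V


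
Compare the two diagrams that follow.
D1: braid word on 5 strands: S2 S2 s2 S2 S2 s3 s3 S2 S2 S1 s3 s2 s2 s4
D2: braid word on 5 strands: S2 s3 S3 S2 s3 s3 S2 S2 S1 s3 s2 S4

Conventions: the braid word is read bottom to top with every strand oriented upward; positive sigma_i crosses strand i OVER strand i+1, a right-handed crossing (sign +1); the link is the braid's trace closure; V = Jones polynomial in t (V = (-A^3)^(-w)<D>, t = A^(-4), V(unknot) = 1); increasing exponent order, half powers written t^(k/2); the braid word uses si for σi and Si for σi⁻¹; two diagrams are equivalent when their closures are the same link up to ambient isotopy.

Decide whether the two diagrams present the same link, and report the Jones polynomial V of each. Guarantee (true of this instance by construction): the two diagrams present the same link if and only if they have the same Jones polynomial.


equivalent: yes
V(D1) = -t^-3 + 2t^-2 - 2t^-1 + 3 - 2t + 2t^2 - t^3  (w 0, c 14, <D> = -A^-12 + 2A^-8 - 2A^-4 + 3 - 2A^4 + 2A^8 - A^12)
V(D2) = -t^-3 + 2t^-2 - 2t^-1 + 3 - 2t + 2t^2 - t^3  [12 crossings, <D> = -A^-18 + 2A^-14 - 2A^-10 + 3A^-6 - 2A^-2 + 2A^2 - A^6, w = -2]
key observation: Markov moves rewrite D1 (14 crossings) into D2 (12)


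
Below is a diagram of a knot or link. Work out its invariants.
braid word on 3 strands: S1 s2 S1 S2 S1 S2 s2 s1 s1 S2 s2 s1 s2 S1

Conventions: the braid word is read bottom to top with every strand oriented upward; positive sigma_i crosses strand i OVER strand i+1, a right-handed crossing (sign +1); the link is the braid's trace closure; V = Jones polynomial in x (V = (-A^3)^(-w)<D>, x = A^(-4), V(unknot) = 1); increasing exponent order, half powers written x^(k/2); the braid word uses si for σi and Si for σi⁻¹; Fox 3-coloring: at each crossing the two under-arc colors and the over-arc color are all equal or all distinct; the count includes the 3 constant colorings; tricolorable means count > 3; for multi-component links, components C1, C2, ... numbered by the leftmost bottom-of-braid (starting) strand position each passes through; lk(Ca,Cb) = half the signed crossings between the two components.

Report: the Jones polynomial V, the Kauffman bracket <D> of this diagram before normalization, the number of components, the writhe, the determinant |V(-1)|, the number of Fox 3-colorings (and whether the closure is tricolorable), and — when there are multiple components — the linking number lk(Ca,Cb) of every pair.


Jones polynomial: V(x) = -x^-3 + x^-2 - x^-1 + 3 - x + x^2 - x^3
<D> = -A^-12 + A^-8 - A^-4 + 3 - A^4 + A^8 - A^12; writhe 0
components 1, writhe 0 (14 crossings)
3-colorings: 27 of 3^14, det 9 — tricolorable
note: palindromic: swapping x for 1/x fixes V


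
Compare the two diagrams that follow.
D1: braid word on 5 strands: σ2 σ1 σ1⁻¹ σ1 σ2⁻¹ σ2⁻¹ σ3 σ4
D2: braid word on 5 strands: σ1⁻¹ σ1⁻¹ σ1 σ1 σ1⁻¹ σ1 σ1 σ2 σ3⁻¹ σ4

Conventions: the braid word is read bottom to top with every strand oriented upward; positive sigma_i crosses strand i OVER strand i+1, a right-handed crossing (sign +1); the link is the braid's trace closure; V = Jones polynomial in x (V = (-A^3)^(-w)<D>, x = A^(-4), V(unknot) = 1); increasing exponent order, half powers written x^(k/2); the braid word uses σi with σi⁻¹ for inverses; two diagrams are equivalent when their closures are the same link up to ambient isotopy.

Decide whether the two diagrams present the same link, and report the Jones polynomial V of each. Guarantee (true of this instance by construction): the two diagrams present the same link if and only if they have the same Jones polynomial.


equivalent: yes
V(D1) = 1  (w +2, c 8, <D> = A^6)
V(D2) = 1  (w +2, c 10, <D> = A^6)
why: one V(x) for all 2 diagrams — one class (guaranteed)


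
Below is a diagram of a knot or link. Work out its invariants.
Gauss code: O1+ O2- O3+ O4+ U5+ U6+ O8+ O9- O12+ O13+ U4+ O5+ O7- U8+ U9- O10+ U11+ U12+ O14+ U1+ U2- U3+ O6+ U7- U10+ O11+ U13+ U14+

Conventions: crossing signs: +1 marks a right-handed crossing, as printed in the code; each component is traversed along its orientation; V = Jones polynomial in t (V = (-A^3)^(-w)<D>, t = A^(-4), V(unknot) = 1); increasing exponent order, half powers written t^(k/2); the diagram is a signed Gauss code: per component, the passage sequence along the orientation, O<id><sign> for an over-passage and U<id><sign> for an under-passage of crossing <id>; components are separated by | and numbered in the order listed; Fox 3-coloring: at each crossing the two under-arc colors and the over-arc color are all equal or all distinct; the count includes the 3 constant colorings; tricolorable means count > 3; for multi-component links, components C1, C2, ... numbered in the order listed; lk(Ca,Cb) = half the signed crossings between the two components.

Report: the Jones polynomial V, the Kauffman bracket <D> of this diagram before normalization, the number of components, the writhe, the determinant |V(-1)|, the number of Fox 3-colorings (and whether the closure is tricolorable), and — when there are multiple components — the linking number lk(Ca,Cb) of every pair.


V(t) = t^3 + t^5 - t^8
bracket: -A^-8 + A^4 + A^12, w = +8
1 component, writhe +8, over 14 crossings
det 3, colorings 9 of 3^14 — tricolorable
observation: |V(-1)| = 3: so tricolorable, since 3 divides 3
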